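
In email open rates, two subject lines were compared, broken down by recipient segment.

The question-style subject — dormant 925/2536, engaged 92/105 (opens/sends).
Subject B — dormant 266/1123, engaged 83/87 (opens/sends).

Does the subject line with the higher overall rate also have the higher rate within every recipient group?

No

Dormant: the question-style subject 925/2536 = 36.5%, Subject B 266/1123 = 23.7% → the question-style subject
Engaged: the question-style subject 92/105 = 87.6%, Subject B 83/87 = 95.4% → Subject B
Overall: the question-style subject 1017/2641 = 38.5%, Subject B 349/1210 = 28.8% → the question-style subject
Neither sweeps: the question-style subject wins 1 of 2 groups, Subject B wins 1. The question-style subject wins overall but not every group — no Simpson reversal.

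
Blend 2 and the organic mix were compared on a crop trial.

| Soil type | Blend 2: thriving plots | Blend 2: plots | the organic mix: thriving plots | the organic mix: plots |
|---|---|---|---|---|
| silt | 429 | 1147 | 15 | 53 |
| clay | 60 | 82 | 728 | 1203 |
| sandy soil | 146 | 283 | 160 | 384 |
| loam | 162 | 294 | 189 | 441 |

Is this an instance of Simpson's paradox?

Silt: Blend 2 429/1147 = 37.4%, the organic mix 15/53 = 28.3% → Blend 2
Clay: Blend 2 60/82 = 73.2%, the organic mix 728/1203 = 60.5% → Blend 2
Sandy soil: Blend 2 146/283 = 51.6%, the organic mix 160/384 = 41.7% → Blend 2
Loam: Blend 2 162/294 = 55.1%, the organic mix 189/441 = 42.9% → Blend 2
Overall: Blend 2 797/1806 = 44.1%, the organic mix 1092/2081 = 52.5% → the organic mix
Blend 2 wins each soil group but the organic mix wins overall — the comparison reverses. Blend 2's plots skew toward silt, which has a lower base rate.

Yes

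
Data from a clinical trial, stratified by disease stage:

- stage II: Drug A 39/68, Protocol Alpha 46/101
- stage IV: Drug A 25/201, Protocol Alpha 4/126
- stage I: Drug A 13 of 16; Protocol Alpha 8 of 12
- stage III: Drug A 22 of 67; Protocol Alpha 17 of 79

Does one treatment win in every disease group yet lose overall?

Stage II: Drug A 39/68 = 57.4%, Protocol Alpha 46/101 = 45.5% → Drug A
Stage IV: Drug A 25/201 = 12.4%, Protocol Alpha 4/126 = 3.2% → Drug A
Stage I: Drug A 13/16 = 81.2%, Protocol Alpha 8/12 = 66.7% → Drug A
Stage III: Drug A 22/67 = 32.8%, Protocol Alpha 17/79 = 21.5% → Drug A
Overall: Drug A 99/352 = 28.1%, Protocol Alpha 75/318 = 23.6% → Drug A
Drug A wins overall and in every disease group — no reversal.

No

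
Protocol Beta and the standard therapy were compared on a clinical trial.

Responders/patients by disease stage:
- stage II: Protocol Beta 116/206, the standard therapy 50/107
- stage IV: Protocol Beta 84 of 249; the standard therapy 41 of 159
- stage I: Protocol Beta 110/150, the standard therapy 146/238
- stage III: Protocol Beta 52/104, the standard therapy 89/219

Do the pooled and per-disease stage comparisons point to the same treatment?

Yes

Stage II: Protocol Beta 116/206 = 56.3%, the standard therapy 50/107 = 46.7% → Protocol Beta
Stage IV: Protocol Beta 84/249 = 33.7%, the standard therapy 41/159 = 25.8% → Protocol Beta
Stage I: Protocol Beta 110/150 = 73.3%, the standard therapy 146/238 = 61.3% → Protocol Beta
Stage III: Protocol Beta 52/104 = 50.0%, the standard therapy 89/219 = 40.6% → Protocol Beta
Overall: Protocol Beta 362/709 = 51.1%, the standard therapy 326/723 = 45.1% → Protocol Beta
Protocol Beta wins overall and in every disease group — no reversal.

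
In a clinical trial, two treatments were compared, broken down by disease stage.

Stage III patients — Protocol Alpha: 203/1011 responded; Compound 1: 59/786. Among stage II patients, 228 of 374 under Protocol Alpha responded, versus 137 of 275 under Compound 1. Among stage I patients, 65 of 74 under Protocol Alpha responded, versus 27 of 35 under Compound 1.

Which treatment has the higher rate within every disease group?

Stage III: Protocol Alpha 203/1011 = 20.1%, Compound 1 59/786 = 7.5% → Protocol Alpha
Stage II: Protocol Alpha 228/374 = 61.0%, Compound 1 137/275 = 49.8% → Protocol Alpha
Stage I: Protocol Alpha 65/74 = 87.8%, Compound 1 27/35 = 77.1% → Protocol Alpha
Protocol Alpha has the higher rate in all 3 groups.

Protocol Alpha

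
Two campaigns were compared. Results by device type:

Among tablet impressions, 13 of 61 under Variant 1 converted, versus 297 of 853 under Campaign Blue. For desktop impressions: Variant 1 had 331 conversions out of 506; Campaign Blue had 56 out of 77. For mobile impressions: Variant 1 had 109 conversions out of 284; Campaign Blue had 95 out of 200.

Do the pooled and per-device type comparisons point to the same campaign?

Tablet: Variant 1 13/61 = 21.3%, Campaign Blue 297/853 = 34.8% → Campaign Blue
Desktop: Variant 1 331/506 = 65.4%, Campaign Blue 56/77 = 72.7% → Campaign Blue
Mobile: Variant 1 109/284 = 38.4%, Campaign Blue 95/200 = 47.5% → Campaign Blue
Overall: Variant 1 453/851 = 53.2%, Campaign Blue 448/1130 = 39.6% → Variant 1
Campaign Blue wins each device group but Variant 1 wins overall — the comparison reverses. Campaign Blue's impressions skew toward tablet, which has a lower base rate.

No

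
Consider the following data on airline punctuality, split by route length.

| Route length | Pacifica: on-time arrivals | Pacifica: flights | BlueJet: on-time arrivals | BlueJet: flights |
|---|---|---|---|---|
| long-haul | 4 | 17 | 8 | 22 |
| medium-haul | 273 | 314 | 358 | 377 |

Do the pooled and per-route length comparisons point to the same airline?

Long-haul: Pacifica 4/17 = 23.5%, BlueJet 8/22 = 36.4% → BlueJet
Medium-haul: Pacifica 273/314 = 86.9%, BlueJet 358/377 = 95.0% → BlueJet
Overall: Pacifica 277/331 = 83.7%, BlueJet 366/399 = 91.7% → BlueJet
BlueJet wins overall and in every route group — no reversal.

Yes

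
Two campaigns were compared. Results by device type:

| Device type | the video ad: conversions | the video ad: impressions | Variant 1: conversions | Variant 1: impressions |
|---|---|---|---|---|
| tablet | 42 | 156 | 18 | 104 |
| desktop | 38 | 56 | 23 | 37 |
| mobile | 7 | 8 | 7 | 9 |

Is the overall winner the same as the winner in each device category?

Tablet: the video ad 42/156 = 26.9%, Variant 1 18/104 = 17.3% → the video ad
Desktop: the video ad 38/56 = 67.9%, Variant 1 23/37 = 62.2% → the video ad
Mobile: the video ad 7/8 = 87.5%, Variant 1 7/9 = 77.8% → the video ad
Overall: the video ad 87/220 = 39.5%, Variant 1 48/150 = 32.0% → the video ad
The video ad wins overall and in every device group — no reversal.

Yes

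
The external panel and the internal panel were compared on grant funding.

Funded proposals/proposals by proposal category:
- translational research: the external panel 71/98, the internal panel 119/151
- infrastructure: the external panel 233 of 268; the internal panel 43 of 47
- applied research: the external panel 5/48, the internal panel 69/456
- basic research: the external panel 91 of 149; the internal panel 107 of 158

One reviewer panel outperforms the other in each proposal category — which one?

the internal panel

Translational research: the external panel 71/98 = 72.4%, the internal panel 119/151 = 78.8% → the internal panel
Infrastructure: the external panel 233/268 = 86.9%, the internal panel 43/47 = 91.5% → the internal panel
Applied research: the external panel 5/48 = 10.4%, the internal panel 69/456 = 15.1% → the internal panel
Basic research: the external panel 91/149 = 61.1%, the internal panel 107/158 = 67.7% → the internal panel
The internal panel has the higher rate in all 4 groups.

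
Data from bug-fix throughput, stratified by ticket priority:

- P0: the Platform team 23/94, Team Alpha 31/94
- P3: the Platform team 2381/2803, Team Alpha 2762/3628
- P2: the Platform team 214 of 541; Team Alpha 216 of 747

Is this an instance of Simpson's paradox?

P0: the Platform team 23/94 = 24.5%, Team Alpha 31/94 = 33.0% → Team Alpha
P3: the Platform team 2381/2803 = 84.9%, Team Alpha 2762/3628 = 76.1% → the Platform team
P2: the Platform team 214/541 = 39.6%, Team Alpha 216/747 = 28.9% → the Platform team
Overall: the Platform team 2618/3438 = 76.1%, Team Alpha 3009/4469 = 67.3% → the Platform team
Neither sweeps: the Platform team wins 2 of 3 groups, Team Alpha wins 1. The Platform team wins overall but not every group — no Simpson reversal.

No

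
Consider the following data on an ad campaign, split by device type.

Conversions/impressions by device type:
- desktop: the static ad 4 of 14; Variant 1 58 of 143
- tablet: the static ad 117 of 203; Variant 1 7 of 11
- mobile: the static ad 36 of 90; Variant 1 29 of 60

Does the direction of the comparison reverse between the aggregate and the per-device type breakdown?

Yes

Desktop: the static ad 4/14 = 28.6%, Variant 1 58/143 = 40.6% → Variant 1
Tablet: the static ad 117/203 = 57.6%, Variant 1 7/11 = 63.6% → Variant 1
Mobile: the static ad 36/90 = 40.0%, Variant 1 29/60 = 48.3% → Variant 1
Overall: the static ad 157/307 = 51.1%, Variant 1 94/214 = 43.9% → the static ad
Variant 1 wins each device group but the static ad wins overall — the comparison reverses. Variant 1's impressions skew toward desktop, which has a lower base rate.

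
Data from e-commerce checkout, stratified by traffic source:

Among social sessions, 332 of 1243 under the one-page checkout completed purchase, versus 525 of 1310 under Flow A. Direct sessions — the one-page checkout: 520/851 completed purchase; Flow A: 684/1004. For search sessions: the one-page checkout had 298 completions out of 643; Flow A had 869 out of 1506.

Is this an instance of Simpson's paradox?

Social: the one-page checkout 332/1243 = 26.7%, Flow A 525/1310 = 40.1% → Flow A
Direct: the one-page checkout 520/851 = 61.1%, Flow A 684/1004 = 68.1% → Flow A
Search: the one-page checkout 298/643 = 46.3%, Flow A 869/1506 = 57.7% → Flow A
Overall: the one-page checkout 1150/2737 = 42.0%, Flow A 2078/3820 = 54.4% → Flow A
Flow A wins overall and in every traffic group — no reversal.

No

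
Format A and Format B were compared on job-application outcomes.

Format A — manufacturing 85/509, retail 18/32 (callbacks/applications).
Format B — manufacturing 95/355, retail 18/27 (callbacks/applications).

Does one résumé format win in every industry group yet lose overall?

No

Manufacturing: Format A 85/509 = 16.7%, Format B 95/355 = 26.8% → Format B
Retail: Format A 18/32 = 56.2%, Format B 18/27 = 66.7% → Format B
Overall: Format A 103/541 = 19.0%, Format B 113/382 = 29.6% → Format B
Format B wins overall and in every industry group — no reversal.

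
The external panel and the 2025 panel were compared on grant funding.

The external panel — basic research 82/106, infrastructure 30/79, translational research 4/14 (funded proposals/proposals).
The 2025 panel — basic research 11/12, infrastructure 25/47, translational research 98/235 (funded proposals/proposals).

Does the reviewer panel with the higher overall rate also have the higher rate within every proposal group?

No

Basic research: the external panel 82/106 = 77.4%, the 2025 panel 11/12 = 91.7% → the 2025 panel
Infrastructure: the external panel 30/79 = 38.0%, the 2025 panel 25/47 = 53.2% → the 2025 panel
Translational research: the external panel 4/14 = 28.6%, the 2025 panel 98/235 = 41.7% → the 2025 panel
Overall: the external panel 116/199 = 58.3%, the 2025 panel 134/294 = 45.6% → the external panel
The 2025 panel wins each proposal group but the external panel wins overall — the comparison reverses. The 2025 panel's proposals skew toward translational research, which has a lower base rate.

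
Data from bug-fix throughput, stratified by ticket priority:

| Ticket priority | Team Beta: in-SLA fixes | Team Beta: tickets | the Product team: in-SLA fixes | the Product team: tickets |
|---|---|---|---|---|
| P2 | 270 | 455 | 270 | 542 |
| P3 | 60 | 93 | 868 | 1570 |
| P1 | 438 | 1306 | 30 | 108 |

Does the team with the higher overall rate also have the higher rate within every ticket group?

P2: Team Beta 270/455 = 59.3%, the Product team 270/542 = 49.8% → Team Beta
P3: Team Beta 60/93 = 64.5%, the Product team 868/1570 = 55.3% → Team Beta
P1: Team Beta 438/1306 = 33.5%, the Product team 30/108 = 27.8% → Team Beta
Overall: Team Beta 768/1854 = 41.4%, the Product team 1168/2220 = 52.6% → the Product team
Team Beta wins each ticket group but the Product team wins overall — the comparison reverses. Team Beta's tickets skew toward P1, which has a lower base rate.

No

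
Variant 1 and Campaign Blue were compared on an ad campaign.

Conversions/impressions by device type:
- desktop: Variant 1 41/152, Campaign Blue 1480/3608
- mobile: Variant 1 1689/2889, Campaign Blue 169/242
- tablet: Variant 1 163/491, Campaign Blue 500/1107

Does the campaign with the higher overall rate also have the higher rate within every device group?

Desktop: Variant 1 41/152 = 27.0%, Campaign Blue 1480/3608 = 41.0% → Campaign Blue
Mobile: Variant 1 1689/2889 = 58.5%, Campaign Blue 169/242 = 69.8% → Campaign Blue
Tablet: Variant 1 163/491 = 33.2%, Campaign Blue 500/1107 = 45.2% → Campaign Blue
Overall: Variant 1 1893/3532 = 53.6%, Campaign Blue 2149/4957 = 43.4% → Variant 1
Campaign Blue wins each device group but Variant 1 wins overall — the comparison reverses. Campaign Blue's impressions skew toward desktop, which has a lower base rate.

No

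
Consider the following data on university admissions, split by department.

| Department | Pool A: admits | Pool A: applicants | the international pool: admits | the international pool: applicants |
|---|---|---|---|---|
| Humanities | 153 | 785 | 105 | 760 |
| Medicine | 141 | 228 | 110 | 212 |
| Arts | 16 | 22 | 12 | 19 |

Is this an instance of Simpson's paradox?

Humanities: Pool A 153/785 = 19.5%, the international pool 105/760 = 13.8% → Pool A
Medicine: Pool A 141/228 = 61.8%, the international pool 110/212 = 51.9% → Pool A
Arts: Pool A 16/22 = 72.7%, the international pool 12/19 = 63.2% → Pool A
Overall: Pool A 310/1035 = 30.0%, the international pool 227/991 = 22.9% → Pool A
Pool A wins overall and in every department group — no reversal.

No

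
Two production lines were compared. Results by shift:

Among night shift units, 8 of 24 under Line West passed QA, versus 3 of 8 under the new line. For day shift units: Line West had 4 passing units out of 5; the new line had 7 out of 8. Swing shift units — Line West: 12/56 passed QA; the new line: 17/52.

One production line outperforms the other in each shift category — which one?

Night shift: Line West 8/24 = 33.3%, the new line 3/8 = 37.5% → the new line
Day shift: Line West 4/5 = 80.0%, the new line 7/8 = 87.5% → the new line
Swing shift: Line West 12/56 = 21.4%, the new line 17/52 = 32.7% → the new line
The new line has the higher rate in all 3 groups.

the new line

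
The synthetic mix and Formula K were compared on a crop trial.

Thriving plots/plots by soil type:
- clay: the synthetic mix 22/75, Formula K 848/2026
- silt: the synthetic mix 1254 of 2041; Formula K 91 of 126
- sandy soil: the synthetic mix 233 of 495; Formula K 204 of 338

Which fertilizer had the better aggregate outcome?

the synthetic mix

Clay: the synthetic mix 22/75 = 29.3%, Formula K 848/2026 = 41.9% → Formula K
Silt: the synthetic mix 1254/2041 = 61.4%, Formula K 91/126 = 72.2% → Formula K
Sandy soil: the synthetic mix 233/495 = 47.1%, Formula K 204/338 = 60.4% → Formula K
Overall: the synthetic mix 1509/2611 = 57.8%, Formula K 1143/2490 = 45.9% → the synthetic mix
(Formula K wins every soil group but the synthetic mix wins overall — Formula K's plots skew toward the low-rate clay group.)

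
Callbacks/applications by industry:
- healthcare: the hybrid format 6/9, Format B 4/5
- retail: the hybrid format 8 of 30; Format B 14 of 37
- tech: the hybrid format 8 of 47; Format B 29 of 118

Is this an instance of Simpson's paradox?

Healthcare: the hybrid format 6/9 = 66.7%, Format B 4/5 = 80.0% → Format B
Retail: the hybrid format 8/30 = 26.7%, Format B 14/37 = 37.8% → Format B
Tech: the hybrid format 8/47 = 17.0%, Format B 29/118 = 24.6% → Format B
Overall: the hybrid format 22/86 = 25.6%, Format B 47/160 = 29.4% → Format B
Format B wins overall and in every industry group — no reversal.

No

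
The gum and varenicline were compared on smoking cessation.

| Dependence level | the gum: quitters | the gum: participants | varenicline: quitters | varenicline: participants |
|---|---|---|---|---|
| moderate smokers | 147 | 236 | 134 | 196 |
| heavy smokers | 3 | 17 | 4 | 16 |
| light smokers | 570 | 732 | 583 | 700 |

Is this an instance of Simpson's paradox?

No

Moderate smokers: the gum 147/236 = 62.3%, varenicline 134/196 = 68.4% → varenicline
Heavy smokers: the gum 3/17 = 17.6%, varenicline 4/16 = 25.0% → varenicline
Light smokers: the gum 570/732 = 77.9%, varenicline 583/700 = 83.3% → varenicline
Overall: the gum 720/985 = 73.1%, varenicline 721/912 = 79.1% → varenicline
Varenicline wins overall and in every dependence group — no reversal.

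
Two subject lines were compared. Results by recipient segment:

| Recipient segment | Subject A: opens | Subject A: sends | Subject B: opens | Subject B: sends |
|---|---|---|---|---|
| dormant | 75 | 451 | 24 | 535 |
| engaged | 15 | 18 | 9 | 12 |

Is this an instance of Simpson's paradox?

Dormant: Subject A 75/451 = 16.6%, Subject B 24/535 = 4.5% → Subject A
Engaged: Subject A 15/18 = 83.3%, Subject B 9/12 = 75.0% → Subject A
Overall: Subject A 90/469 = 19.2%, Subject B 33/547 = 6.0% → Subject A
Subject A wins overall and in every recipient group — no reversal.

No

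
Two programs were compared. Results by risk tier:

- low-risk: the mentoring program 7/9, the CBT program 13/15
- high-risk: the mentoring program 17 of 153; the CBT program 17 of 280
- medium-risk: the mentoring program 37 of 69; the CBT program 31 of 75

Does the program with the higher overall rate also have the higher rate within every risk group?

Low-risk: the mentoring program 7/9 = 77.8%, the CBT program 13/15 = 86.7% → the CBT program
High-risk: the mentoring program 17/153 = 11.1%, the CBT program 17/280 = 6.1% → the mentoring program
Medium-risk: the mentoring program 37/69 = 53.6%, the CBT program 31/75 = 41.3% → the mentoring program
Overall: the mentoring program 61/231 = 26.4%, the CBT program 61/370 = 16.5% → the mentoring program
Neither sweeps: the mentoring program wins 2 of 3 groups, the CBT program wins 1. The mentoring program wins overall but not every group — no Simpson reversal.

No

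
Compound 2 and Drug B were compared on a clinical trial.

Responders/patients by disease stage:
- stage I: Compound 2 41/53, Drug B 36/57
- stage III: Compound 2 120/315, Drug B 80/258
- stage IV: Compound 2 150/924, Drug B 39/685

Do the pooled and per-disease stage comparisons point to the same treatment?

Yes

Stage I: Compound 2 41/53 = 77.4%, Drug B 36/57 = 63.2% → Compound 2
Stage III: Compound 2 120/315 = 38.1%, Drug B 80/258 = 31.0% → Compound 2
Stage IV: Compound 2 150/924 = 16.2%, Drug B 39/685 = 5.7% → Compound 2
Overall: Compound 2 311/1292 = 24.1%, Drug B 155/1000 = 15.5% → Compound 2
Compound 2 wins overall and in every disease group — no reversal.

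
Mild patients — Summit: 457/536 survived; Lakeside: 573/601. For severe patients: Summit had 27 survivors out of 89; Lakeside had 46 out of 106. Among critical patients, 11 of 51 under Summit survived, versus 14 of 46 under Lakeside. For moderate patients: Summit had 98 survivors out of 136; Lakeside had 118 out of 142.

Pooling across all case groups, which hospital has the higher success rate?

Mild: Summit 457/536 = 85.3%, Lakeside 573/601 = 95.3% → Lakeside
Severe: Summit 27/89 = 30.3%, Lakeside 46/106 = 43.4% → Lakeside
Critical: Summit 11/51 = 21.6%, Lakeside 14/46 = 30.4% → Lakeside
Moderate: Summit 98/136 = 72.1%, Lakeside 118/142 = 83.1% → Lakeside
Overall: Summit 593/812 = 73.0%, Lakeside 751/895 = 83.9% → Lakeside

Lakeside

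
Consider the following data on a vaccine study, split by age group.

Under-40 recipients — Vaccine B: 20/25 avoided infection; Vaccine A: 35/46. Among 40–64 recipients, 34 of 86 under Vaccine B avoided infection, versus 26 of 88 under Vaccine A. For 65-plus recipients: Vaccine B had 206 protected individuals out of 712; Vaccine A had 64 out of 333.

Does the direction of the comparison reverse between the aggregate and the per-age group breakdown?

No

Under-40: Vaccine B 20/25 = 80.0%, Vaccine A 35/46 = 76.1% → Vaccine B
40–64: Vaccine B 34/86 = 39.5%, Vaccine A 26/88 = 29.5% → Vaccine B
65-plus: Vaccine B 206/712 = 28.9%, Vaccine A 64/333 = 19.2% → Vaccine B
Overall: Vaccine B 260/823 = 31.6%, Vaccine A 125/467 = 26.8% → Vaccine B
Vaccine B wins overall and in every age group — no reversal.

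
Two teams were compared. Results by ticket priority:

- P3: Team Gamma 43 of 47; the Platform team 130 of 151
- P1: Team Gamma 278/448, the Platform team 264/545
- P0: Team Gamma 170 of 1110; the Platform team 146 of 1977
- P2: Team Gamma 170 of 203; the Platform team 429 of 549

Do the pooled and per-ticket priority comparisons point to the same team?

P3: Team Gamma 43/47 = 91.5%, the Platform team 130/151 = 86.1% → Team Gamma
P1: Team Gamma 278/448 = 62.1%, the Platform team 264/545 = 48.4% → Team Gamma
P0: Team Gamma 170/1110 = 15.3%, the Platform team 146/1977 = 7.4% → Team Gamma
P2: Team Gamma 170/203 = 83.7%, the Platform team 429/549 = 78.1% → Team Gamma
Overall: Team Gamma 661/1808 = 36.6%, the Platform team 969/3222 = 30.1% → Team Gamma
Team Gamma wins overall and in every ticket group — no reversal.

Yes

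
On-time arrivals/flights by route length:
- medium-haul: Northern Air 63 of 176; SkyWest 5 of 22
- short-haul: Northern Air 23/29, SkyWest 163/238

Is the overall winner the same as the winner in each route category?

Medium-haul: Northern Air 63/176 = 35.8%, SkyWest 5/22 = 22.7% → Northern Air
Short-haul: Northern Air 23/29 = 79.3%, SkyWest 163/238 = 68.5% → Northern Air
Overall: Northern Air 86/205 = 42.0%, SkyWest 168/260 = 64.6% → SkyWest
Northern Air wins each route group but SkyWest wins overall — the comparison reverses. Northern Air's flights skew toward medium-haul, which has a lower base rate.

No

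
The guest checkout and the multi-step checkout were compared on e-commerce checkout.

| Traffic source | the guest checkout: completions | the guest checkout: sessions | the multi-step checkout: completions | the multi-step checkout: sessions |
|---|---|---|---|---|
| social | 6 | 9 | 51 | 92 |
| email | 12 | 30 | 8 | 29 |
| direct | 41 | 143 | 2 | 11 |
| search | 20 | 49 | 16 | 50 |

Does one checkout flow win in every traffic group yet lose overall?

Social: the guest checkout 6/9 = 66.7%, the multi-step checkout 51/92 = 55.4% → the guest checkout
Email: the guest checkout 12/30 = 40.0%, the multi-step checkout 8/29 = 27.6% → the guest checkout
Direct: the guest checkout 41/143 = 28.7%, the multi-step checkout 2/11 = 18.2% → the guest checkout
Search: the guest checkout 20/49 = 40.8%, the multi-step checkout 16/50 = 32.0% → the guest checkout
Overall: the guest checkout 79/231 = 34.2%, the multi-step checkout 77/182 = 42.3% → the multi-step checkout
The guest checkout wins each traffic group but the multi-step checkout wins overall — the comparison reverses. The guest checkout's sessions skew toward direct, which has a lower base rate.

Yes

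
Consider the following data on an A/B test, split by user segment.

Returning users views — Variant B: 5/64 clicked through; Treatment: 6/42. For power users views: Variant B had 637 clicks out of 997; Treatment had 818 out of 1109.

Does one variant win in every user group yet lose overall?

Returning users: Variant B 5/64 = 7.8%, Treatment 6/42 = 14.3% → Treatment
Power users: Variant B 637/997 = 63.9%, Treatment 818/1109 = 73.8% → Treatment
Overall: Variant B 642/1061 = 60.5%, Treatment 824/1151 = 71.6% → Treatment
Treatment wins overall and in every user group — no reversal.

No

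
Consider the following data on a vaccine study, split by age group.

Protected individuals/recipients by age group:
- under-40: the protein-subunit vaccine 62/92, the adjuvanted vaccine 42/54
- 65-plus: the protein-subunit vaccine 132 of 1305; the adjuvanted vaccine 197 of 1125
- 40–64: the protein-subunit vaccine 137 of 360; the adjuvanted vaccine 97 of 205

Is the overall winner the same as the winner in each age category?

Under-40: the protein-subunit vaccine 62/92 = 67.4%, the adjuvanted vaccine 42/54 = 77.8% → the adjuvanted vaccine
65-plus: the protein-subunit vaccine 132/1305 = 10.1%, the adjuvanted vaccine 197/1125 = 17.5% → the adjuvanted vaccine
40–64: the protein-subunit vaccine 137/360 = 38.1%, the adjuvanted vaccine 97/205 = 47.3% → the adjuvanted vaccine
Overall: the protein-subunit vaccine 331/1757 = 18.8%, the adjuvanted vaccine 336/1384 = 24.3% → the adjuvanted vaccine
The adjuvanted vaccine wins overall and in every age group — no reversal.

Yes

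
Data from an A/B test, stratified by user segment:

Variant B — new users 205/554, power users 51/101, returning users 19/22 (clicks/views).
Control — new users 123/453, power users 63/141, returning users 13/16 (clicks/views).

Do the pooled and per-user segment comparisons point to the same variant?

New users: Variant B 205/554 = 37.0%, Control 123/453 = 27.2% → Variant B
Power users: Variant B 51/101 = 50.5%, Control 63/141 = 44.7% → Variant B
Returning users: Variant B 19/22 = 86.4%, Control 13/16 = 81.2% → Variant B
Overall: Variant B 275/677 = 40.6%, Control 199/610 = 32.6% → Variant B
Variant B wins overall and in every user group — no reversal.

Yes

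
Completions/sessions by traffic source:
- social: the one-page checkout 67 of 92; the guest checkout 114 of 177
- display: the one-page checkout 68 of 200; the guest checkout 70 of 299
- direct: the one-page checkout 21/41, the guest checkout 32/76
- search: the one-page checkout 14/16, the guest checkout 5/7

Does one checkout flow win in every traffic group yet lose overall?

No

Social: the one-page checkout 67/92 = 72.8%, the guest checkout 114/177 = 64.4% → the one-page checkout
Display: the one-page checkout 68/200 = 34.0%, the guest checkout 70/299 = 23.4% → the one-page checkout
Direct: the one-page checkout 21/41 = 51.2%, the guest checkout 32/76 = 42.1% → the one-page checkout
Search: the one-page checkout 14/16 = 87.5%, the guest checkout 5/7 = 71.4% → the one-page checkout
Overall: the one-page checkout 170/349 = 48.7%, the guest checkout 221/559 = 39.5% → the one-page checkout
The one-page checkout wins overall and in every traffic group — no reversal.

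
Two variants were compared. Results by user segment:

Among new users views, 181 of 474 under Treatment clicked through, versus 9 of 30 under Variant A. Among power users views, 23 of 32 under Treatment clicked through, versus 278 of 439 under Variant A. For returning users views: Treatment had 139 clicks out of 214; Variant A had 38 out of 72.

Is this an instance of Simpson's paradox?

New users: Treatment 181/474 = 38.2%, Variant A 9/30 = 30.0% → Treatment
Power users: Treatment 23/32 = 71.9%, Variant A 278/439 = 63.3% → Treatment
Returning users: Treatment 139/214 = 65.0%, Variant A 38/72 = 52.8% → Treatment
Overall: Treatment 343/720 = 47.6%, Variant A 325/541 = 60.1% → Variant A
Treatment wins each user group but Variant A wins overall — the comparison reverses. Treatment's views skew toward new users, which has a lower base rate.

Yes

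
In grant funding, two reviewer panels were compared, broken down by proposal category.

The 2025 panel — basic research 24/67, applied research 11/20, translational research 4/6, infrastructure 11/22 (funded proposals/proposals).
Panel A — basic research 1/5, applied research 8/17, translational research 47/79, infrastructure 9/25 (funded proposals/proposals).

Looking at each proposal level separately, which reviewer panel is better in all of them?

Basic research: the 2025 panel 24/67 = 35.8%, Panel A 1/5 = 20.0% → the 2025 panel
Applied research: the 2025 panel 11/20 = 55.0%, Panel A 8/17 = 47.1% → the 2025 panel
Translational research: the 2025 panel 4/6 = 66.7%, Panel A 47/79 = 59.5% → the 2025 panel
Infrastructure: the 2025 panel 11/22 = 50.0%, Panel A 9/25 = 36.0% → the 2025 panel
The 2025 panel has the higher rate in all 4 groups.

the 2025 panel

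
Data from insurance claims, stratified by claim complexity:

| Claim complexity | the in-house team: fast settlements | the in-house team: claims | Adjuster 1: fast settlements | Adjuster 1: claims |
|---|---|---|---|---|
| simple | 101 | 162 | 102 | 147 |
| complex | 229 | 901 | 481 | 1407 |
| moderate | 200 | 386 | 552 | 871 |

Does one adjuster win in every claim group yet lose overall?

Simple: the in-house team 101/162 = 62.3%, Adjuster 1 102/147 = 69.4% → Adjuster 1
Complex: the in-house team 229/901 = 25.4%, Adjuster 1 481/1407 = 34.2% → Adjuster 1
Moderate: the in-house team 200/386 = 51.8%, Adjuster 1 552/871 = 63.4% → Adjuster 1
Overall: the in-house team 530/1449 = 36.6%, Adjuster 1 1135/2425 = 46.8% → Adjuster 1
Adjuster 1 wins overall and in every claim group — no reversal.

No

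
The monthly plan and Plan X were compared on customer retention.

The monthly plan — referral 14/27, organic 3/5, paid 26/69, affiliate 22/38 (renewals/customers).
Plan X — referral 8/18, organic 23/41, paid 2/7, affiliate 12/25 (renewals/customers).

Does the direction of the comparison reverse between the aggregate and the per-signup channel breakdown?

Yes

Referral: the monthly plan 14/27 = 51.9%, Plan X 8/18 = 44.4% → the monthly plan
Organic: the monthly plan 3/5 = 60.0%, Plan X 23/41 = 56.1% → the monthly plan
Paid: the monthly plan 26/69 = 37.7%, Plan X 2/7 = 28.6% → the monthly plan
Affiliate: the monthly plan 22/38 = 57.9%, Plan X 12/25 = 48.0% → the monthly plan
Overall: the monthly plan 65/139 = 46.8%, Plan X 45/91 = 49.5% → Plan X
The monthly plan wins each signup group but Plan X wins overall — the comparison reverses. The monthly plan's customers skew toward paid, which has a lower base rate.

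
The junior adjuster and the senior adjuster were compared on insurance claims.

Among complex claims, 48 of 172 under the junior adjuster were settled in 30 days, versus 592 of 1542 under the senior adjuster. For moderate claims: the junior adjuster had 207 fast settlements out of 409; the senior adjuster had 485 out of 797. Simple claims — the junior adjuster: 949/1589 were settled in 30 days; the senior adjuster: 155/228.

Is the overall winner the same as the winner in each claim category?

Complex: the junior adjuster 48/172 = 27.9%, the senior adjuster 592/1542 = 38.4% → the senior adjuster
Moderate: the junior adjuster 207/409 = 50.6%, the senior adjuster 485/797 = 60.9% → the senior adjuster
Simple: the junior adjuster 949/1589 = 59.7%, the senior adjuster 155/228 = 68.0% → the senior adjuster
Overall: the junior adjuster 1204/2170 = 55.5%, the senior adjuster 1232/2567 = 48.0% → the junior adjuster
The senior adjuster wins each claim group but the junior adjuster wins overall — the comparison reverses. The senior adjuster's claims skew toward complex, which has a lower base rate.

No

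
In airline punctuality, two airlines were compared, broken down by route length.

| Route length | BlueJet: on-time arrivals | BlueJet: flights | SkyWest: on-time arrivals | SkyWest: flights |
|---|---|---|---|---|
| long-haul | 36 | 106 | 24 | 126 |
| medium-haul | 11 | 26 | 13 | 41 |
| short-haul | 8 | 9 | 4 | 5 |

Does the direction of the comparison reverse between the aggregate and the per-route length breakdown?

No

Long-haul: BlueJet 36/106 = 34.0%, SkyWest 24/126 = 19.0% → BlueJet
Medium-haul: BlueJet 11/26 = 42.3%, SkyWest 13/41 = 31.7% → BlueJet
Short-haul: BlueJet 8/9 = 88.9%, SkyWest 4/5 = 80.0% → BlueJet
Overall: BlueJet 55/141 = 39.0%, SkyWest 41/172 = 23.8% → BlueJet
BlueJet wins overall and in every route group — no reversal.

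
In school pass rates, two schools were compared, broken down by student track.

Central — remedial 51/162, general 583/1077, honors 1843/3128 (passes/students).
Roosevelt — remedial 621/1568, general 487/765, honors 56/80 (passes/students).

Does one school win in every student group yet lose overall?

Remedial: Central 51/162 = 31.5%, Roosevelt 621/1568 = 39.6% → Roosevelt
General: Central 583/1077 = 54.1%, Roosevelt 487/765 = 63.7% → Roosevelt
Honors: Central 1843/3128 = 58.9%, Roosevelt 56/80 = 70.0% → Roosevelt
Overall: Central 2477/4367 = 56.7%, Roosevelt 1164/2413 = 48.2% → Central
Roosevelt wins each student group but Central wins overall — the comparison reverses. Roosevelt's students skew toward remedial, which has a lower base rate.

Yes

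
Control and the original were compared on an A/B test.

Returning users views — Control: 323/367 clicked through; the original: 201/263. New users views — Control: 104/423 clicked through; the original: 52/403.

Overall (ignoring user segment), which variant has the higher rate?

Returning users: Control 323/367 = 88.0%, the original 201/263 = 76.4% → Control
New users: Control 104/423 = 24.6%, the original 52/403 = 12.9% → Control
Overall: Control 427/790 = 54.1%, the original 253/666 = 38.0% → Control

Control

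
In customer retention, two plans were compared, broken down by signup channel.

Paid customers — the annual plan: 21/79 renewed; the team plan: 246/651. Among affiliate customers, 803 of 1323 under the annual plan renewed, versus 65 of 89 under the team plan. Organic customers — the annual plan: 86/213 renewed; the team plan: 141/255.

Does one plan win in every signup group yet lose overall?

Paid: the annual plan 21/79 = 26.6%, the team plan 246/651 = 37.8% → the team plan
Affiliate: the annual plan 803/1323 = 60.7%, the team plan 65/89 = 73.0% → the team plan
Organic: the annual plan 86/213 = 40.4%, the team plan 141/255 = 55.3% → the team plan
Overall: the annual plan 910/1615 = 56.3%, the team plan 452/995 = 45.4% → the annual plan
The team plan wins each signup group but the annual plan wins overall — the comparison reverses. The team plan's customers skew toward paid, which has a lower base rate.

Yes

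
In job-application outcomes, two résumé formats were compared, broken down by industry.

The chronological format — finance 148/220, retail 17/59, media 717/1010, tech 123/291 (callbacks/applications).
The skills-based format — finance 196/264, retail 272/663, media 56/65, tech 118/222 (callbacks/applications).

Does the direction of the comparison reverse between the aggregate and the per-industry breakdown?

Finance: the chronological format 148/220 = 67.3%, the skills-based format 196/264 = 74.2% → the skills-based format
Retail: the chronological format 17/59 = 28.8%, the skills-based format 272/663 = 41.0% → the skills-based format
Media: the chronological format 717/1010 = 71.0%, the skills-based format 56/65 = 86.2% → the skills-based format
Tech: the chronological format 123/291 = 42.3%, the skills-based format 118/222 = 53.2% → the skills-based format
Overall: the chronological format 1005/1580 = 63.6%, the skills-based format 642/1214 = 52.9% → the chronological format
The skills-based format wins each industry group but the chronological format wins overall — the comparison reverses. The skills-based format's applications skew toward retail, which has a lower base rate.

Yes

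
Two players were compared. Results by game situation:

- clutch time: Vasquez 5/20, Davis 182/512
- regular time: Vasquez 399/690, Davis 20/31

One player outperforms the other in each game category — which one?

Davis

Clutch time: Vasquez 5/20 = 25.0%, Davis 182/512 = 35.5% → Davis
Regular time: Vasquez 399/690 = 57.8%, Davis 20/31 = 64.5% → Davis
Davis has the higher rate in both groups.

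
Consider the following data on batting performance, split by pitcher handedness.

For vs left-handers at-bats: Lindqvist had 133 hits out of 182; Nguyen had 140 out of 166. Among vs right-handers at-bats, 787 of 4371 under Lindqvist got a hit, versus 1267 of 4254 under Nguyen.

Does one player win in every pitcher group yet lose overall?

Vs left-handers: Lindqvist 133/182 = 73.1%, Nguyen 140/166 = 84.3% → Nguyen
Vs right-handers: Lindqvist 787/4371 = 18.0%, Nguyen 1267/4254 = 29.8% → Nguyen
Overall: Lindqvist 920/4553 = 20.2%, Nguyen 1407/4420 = 31.8% → Nguyen
Nguyen wins overall and in every pitcher group — no reversal.

No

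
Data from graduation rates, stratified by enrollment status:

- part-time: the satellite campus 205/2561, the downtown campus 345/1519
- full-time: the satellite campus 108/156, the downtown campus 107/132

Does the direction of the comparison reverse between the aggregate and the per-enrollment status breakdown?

No

Part-time: the satellite campus 205/2561 = 8.0%, the downtown campus 345/1519 = 22.7% → the downtown campus
Full-time: the satellite campus 108/156 = 69.2%, the downtown campus 107/132 = 81.1% → the downtown campus
Overall: the satellite campus 313/2717 = 11.5%, the downtown campus 452/1651 = 27.4% → the downtown campus
The downtown campus wins overall and in every enrollment group — no reversal.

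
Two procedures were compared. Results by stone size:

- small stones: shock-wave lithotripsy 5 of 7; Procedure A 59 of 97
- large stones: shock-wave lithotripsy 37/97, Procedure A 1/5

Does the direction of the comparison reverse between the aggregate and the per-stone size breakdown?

Yes

Small stones: shock-wave lithotripsy 5/7 = 71.4%, Procedure A 59/97 = 60.8% → shock-wave lithotripsy
Large stones: shock-wave lithotripsy 37/97 = 38.1%, Procedure A 1/5 = 20.0% → shock-wave lithotripsy
Overall: shock-wave lithotripsy 42/104 = 40.4%, Procedure A 60/102 = 58.8% → Procedure A
Shock-wave lithotripsy wins each stone group but Procedure A wins overall — the comparison reverses. Shock-wave lithotripsy's cases skew toward large stones, which has a lower base rate.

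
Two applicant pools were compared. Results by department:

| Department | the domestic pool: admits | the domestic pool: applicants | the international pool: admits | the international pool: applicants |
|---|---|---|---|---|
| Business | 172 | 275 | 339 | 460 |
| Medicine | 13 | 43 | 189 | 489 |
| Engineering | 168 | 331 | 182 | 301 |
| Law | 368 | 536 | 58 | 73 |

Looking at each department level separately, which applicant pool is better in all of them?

Business: the domestic pool 172/275 = 62.5%, the international pool 339/460 = 73.7% → the international pool
Medicine: the domestic pool 13/43 = 30.2%, the international pool 189/489 = 38.7% → the international pool
Engineering: the domestic pool 168/331 = 50.8%, the international pool 182/301 = 60.5% → the international pool
Law: the domestic pool 368/536 = 68.7%, the international pool 58/73 = 79.5% → the international pool
The international pool has the higher rate in all 4 groups.

the international pool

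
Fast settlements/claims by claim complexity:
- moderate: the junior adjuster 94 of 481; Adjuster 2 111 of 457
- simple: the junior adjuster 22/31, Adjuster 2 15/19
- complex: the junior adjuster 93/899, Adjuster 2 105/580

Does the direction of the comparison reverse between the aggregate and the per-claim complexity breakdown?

No

Moderate: the junior adjuster 94/481 = 19.5%, Adjuster 2 111/457 = 24.3% → Adjuster 2
Simple: the junior adjuster 22/31 = 71.0%, Adjuster 2 15/19 = 78.9% → Adjuster 2
Complex: the junior adjuster 93/899 = 10.3%, Adjuster 2 105/580 = 18.1% → Adjuster 2
Overall: the junior adjuster 209/1411 = 14.8%, Adjuster 2 231/1056 = 21.9% → Adjuster 2
Adjuster 2 wins overall and in every claim group — no reversal.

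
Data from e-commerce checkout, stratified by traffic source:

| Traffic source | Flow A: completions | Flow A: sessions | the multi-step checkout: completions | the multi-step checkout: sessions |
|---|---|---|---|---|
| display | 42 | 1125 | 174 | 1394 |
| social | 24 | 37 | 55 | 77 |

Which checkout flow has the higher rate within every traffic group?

Display: Flow A 42/1125 = 3.7%, the multi-step checkout 174/1394 = 12.5% → the multi-step checkout
Social: Flow A 24/37 = 64.9%, the multi-step checkout 55/77 = 71.4% → the multi-step checkout
The multi-step checkout has the higher rate in both groups.

the multi-step checkout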